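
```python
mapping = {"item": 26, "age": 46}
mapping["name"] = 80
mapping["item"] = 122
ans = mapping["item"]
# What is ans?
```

Trace:
`mapping = {"item": 26, "age": 46}` → mapping = {'item': 26, 'age': 46}
`mapping["name"] = 80` → mapping = {'item': 26, 'age': 46, 'name': 80}
`mapping["item"] = 122` → mapping = {'item': 122, 'age': 46, 'name': 80}
`ans = mapping["item"]` → ans = 122
So ans = 122

Answer: 122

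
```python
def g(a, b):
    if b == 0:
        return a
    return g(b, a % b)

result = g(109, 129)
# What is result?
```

g(109, 129) -> g(129, 109) -> g(109, 20) -> g(20, 9) -> g(9, 2) -> g(2, 1) -> g(1, 0) -> 1

Answer: 1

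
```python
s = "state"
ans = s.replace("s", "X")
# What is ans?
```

Trace:
`s = "state"` → s = 'state'
`ans = s.replace("s", "X")` → ans = 'Xtate'
So ans = 'Xtate'

Answer: 'Xtate'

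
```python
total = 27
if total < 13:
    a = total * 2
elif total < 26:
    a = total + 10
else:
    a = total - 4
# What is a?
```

Trace:
`total = 27` → total = 27
`if total < 13: ...` → total < 13 is False, total < 26 is False, take else branch → a = 23
So a = 23

Answer: 23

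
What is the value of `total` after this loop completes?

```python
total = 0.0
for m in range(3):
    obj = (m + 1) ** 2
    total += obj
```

Sum of squared losses 1² + 2² + ... + 3²
`total` takes the values: 0.0 → 1.0 → 5.0 → 14.0

Answer: 14.0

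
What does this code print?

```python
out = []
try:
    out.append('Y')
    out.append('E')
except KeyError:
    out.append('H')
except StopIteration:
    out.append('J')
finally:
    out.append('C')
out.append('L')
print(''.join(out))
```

Execution trace: 'Y' (try body) → 'E' (try body, no exception) → 'C' (finally) → 'L' (after the try/except). Output: YECL

Answer: YECL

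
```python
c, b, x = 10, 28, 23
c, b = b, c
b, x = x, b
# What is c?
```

Trace:
`c, b, x = 10, 28, 23` → c = 10; b = 28; x = 23
`c, b = b, c` → c = 28; b = 10
`b, x = x, b` → b = 23; x = 10
So c = 28

Answer: 28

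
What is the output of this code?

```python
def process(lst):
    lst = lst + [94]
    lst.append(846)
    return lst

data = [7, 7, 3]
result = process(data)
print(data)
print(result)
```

Key concept: rebinding parameter vs mutation.
Step by step:
`data = [7, 7, 3]` → data = [7, 7, 3]
`result = process(data)` → result = [7, 7, 3, 94, 846]
`print(data)` → prints [7, 7, 3]
`print(result)` → prints [7, 7, 3, 94, 846]

Answer:
[7, 7, 3]
[7, 7, 3, 94, 846]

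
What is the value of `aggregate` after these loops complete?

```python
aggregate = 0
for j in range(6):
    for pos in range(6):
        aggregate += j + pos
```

Sum of all j+pos for j,pos in 6x6
`aggregate` takes the values: 0 → 1 → 3 → 6 → 10 → 15 → 16 → 18 → 21 → 25 → 30 → 36 → 38 → 41 → 45 → 50 → 56 → 63 → 66 → 70 → 75 → 81 → 88 → 96 → 100 → 105 → 111 → 118 → 126 → 135 → 140 → 146 → 153 → 161 → 170 → 180

Answer: 180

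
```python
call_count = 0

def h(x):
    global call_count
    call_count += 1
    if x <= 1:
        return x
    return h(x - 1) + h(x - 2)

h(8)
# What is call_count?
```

Calls(x) = 1 + Calls(x-1) + Calls(x-2); Calls(0)=Calls(1)=1. For x=8 this gives 67.

Answer: 67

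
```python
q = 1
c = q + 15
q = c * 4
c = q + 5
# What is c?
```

Trace:
`q = 1` → q = 1
`c = q + 15` → c = 16
`q = c * 4` → q = 64
`c = q + 5` → c = 69
So c = 69

Answer: 69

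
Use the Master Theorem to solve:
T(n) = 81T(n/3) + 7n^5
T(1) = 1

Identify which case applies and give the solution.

a=81, b=3, f(n)=7n^5. log_3(81) = 4. Since c=5 > 4 and the regularity condition holds (81(n/3)^5 = (81/3^5)n^5 with 81/3^5 < 1), Case 3 applies: T(n) = Θ(f(n)) = O(n^5).

Answer: O(n^5) - Case 3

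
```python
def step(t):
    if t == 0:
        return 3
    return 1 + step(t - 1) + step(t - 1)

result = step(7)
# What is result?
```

step(t) = 1 + 2·step(t-1), step(0)=3. Closed form: (3+1)·2^7 - 1 = 511.

Answer: 511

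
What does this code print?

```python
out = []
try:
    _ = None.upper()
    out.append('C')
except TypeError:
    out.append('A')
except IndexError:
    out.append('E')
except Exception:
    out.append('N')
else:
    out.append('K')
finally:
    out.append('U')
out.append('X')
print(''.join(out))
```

Execution trace: 'N' (except Exception) → 'U' (finally) → 'X' (after the try/except). Output: NUX

Answer: NUX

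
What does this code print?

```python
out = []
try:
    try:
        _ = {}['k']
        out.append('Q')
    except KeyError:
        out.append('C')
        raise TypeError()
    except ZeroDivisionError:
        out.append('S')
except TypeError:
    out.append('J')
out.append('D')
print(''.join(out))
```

Execution trace: 'C' (inner except KeyError) → 'J' (outer except TypeError) → 'D' (after the try/except). Output: CJD

Answer: CJD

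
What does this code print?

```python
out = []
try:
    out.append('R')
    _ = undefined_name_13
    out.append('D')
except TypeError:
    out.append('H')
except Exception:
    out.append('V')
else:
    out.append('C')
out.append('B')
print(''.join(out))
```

Execution trace: 'R' (try body) → 'V' (except Exception) → 'B' (after the try/except). Output: RVB

Answer: RVB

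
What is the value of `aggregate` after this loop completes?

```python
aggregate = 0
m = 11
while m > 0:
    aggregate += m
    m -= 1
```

Sum 11 down to 1
`aggregate` takes the values: 0 → 11 → 21 → 30 → 38 → 45 → 51 → 56 → 60 → 63 → 65 → 66

Answer: 66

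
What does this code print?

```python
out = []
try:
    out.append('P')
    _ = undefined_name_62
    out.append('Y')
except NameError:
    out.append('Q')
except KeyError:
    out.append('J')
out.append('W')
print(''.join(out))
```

Execution trace: 'P' (try body) → 'Q' (except NameError) → 'W' (after the try/except). Output: PQW

Answer: PQW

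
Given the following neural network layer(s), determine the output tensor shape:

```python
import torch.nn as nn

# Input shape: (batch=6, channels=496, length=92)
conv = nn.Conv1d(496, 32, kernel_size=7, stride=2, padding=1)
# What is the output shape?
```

Input: (6, 496, 92) -> Output: (6, 32, 44)

Answer: (6, 32, 44)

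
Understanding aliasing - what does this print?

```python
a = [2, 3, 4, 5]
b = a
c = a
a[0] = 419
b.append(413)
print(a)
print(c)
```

Key concept: multiple aliases.
Step by step:
`a = [2, 3, 4, 5]` → a = [2, 3, 4, 5]
`b = a` → b = [2, 3, 4, 5] (same object as a)
`c = a` → c = [2, 3, 4, 5] (same object as a, b)
`a[0] = 419` → a = [419, 3, 4, 5] (same object as b, c); b = [419, 3, 4, 5] (same object as a, c); c = [419, 3, 4, 5] (same object as a, b)
`b.append(413)` → a = [419, 3, 4, 5, 413] (same object as b, c); b = [419, 3, 4, 5, 413] (same object as a, c); c = [419, 3, 4, 5, 413] (same object as a, b)
`print(a)` → prints [419, 3, 4, 5, 413]
`print(c)` → prints [419, 3, 4, 5, 413]

Answer:
[419, 3, 4, 5, 413]
[419, 3, 4, 5, 413]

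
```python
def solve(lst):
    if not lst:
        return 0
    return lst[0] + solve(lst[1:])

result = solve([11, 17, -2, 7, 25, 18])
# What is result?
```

11 + 17 + (-2) + 7 + 25 + 18 + 0 = 76

Answer: 76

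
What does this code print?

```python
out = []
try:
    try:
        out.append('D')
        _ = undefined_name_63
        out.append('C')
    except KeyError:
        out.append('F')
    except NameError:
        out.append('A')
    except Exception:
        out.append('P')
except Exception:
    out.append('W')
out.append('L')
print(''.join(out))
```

Execution trace: 'D' (inner try body) → 'A' (inner except NameError) → 'L' (after the try/except). Output: DAL

Answer: DAL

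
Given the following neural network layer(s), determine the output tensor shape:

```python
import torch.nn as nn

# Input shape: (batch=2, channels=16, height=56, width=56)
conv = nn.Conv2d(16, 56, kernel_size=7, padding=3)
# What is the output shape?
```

Input: (2, 16, 56, 56) -> Output: (2, 56, 56, 56)

Answer: (2, 56, 56, 56)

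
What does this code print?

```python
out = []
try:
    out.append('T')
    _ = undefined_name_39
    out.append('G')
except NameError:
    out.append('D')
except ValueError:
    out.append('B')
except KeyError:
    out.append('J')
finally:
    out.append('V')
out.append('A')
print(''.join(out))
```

Execution trace: 'T' (try body) → 'D' (except NameError) → 'V' (finally) → 'A' (after the try/except). Output: TDVA

Answer: TDVA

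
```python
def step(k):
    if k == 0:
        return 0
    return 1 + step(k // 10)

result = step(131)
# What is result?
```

Count of digits of 131: 3

Answer: 3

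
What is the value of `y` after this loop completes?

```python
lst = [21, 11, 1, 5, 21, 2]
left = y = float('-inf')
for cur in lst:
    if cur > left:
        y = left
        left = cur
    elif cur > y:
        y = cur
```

Second largest (with repeats) in [21, 11, 1, 5, 21, 2]
`y` takes the values: -inf → 11 → 21

Answer: 21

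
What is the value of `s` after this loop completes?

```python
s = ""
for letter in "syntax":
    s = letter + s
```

Reverse 'syntax'
`s` takes the values: "" → "s" → "ys" → "nys" → "tnys" → "atnys" → "xatnys"

Answer: "xatnys"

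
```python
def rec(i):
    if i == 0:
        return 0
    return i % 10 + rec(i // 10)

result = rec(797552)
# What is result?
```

Sum of digits of 797552: 2 + 5 + 5 + 7 + 9 + 7 = 35

Answer: 35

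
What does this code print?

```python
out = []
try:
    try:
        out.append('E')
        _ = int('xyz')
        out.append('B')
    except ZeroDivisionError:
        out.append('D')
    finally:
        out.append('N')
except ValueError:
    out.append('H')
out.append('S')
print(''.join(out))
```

Execution trace: 'E' (inner try body) → 'N' (inner finally) → 'H' (outer except ValueError) → 'S' (after the try/except). Output: ENHS

Answer: ENHS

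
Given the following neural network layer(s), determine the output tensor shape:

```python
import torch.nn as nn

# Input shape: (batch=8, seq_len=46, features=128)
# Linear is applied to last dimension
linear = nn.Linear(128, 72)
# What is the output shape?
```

Input: (8, 46, 128) -> Output: (8, 46, 72)

Answer: (8, 46, 72)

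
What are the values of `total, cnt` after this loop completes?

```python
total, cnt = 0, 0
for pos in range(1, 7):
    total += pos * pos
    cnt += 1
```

Sum of squares and count
`total, cnt` takes the values: (0, 0) → (1, 0) → (1, 1) → (5, 1) → (5, 2) → (14, 2) → (14, 3) → (30, 3) → (30, 4) → (55, 4) → (55, 5) → (91, 5) → (91, 6)

Answer: 91, 6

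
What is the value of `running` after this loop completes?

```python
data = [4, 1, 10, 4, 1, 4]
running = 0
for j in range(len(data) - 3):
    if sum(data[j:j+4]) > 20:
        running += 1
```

Count windows with sum > 20
`running` takes the values: 0

Answer: 0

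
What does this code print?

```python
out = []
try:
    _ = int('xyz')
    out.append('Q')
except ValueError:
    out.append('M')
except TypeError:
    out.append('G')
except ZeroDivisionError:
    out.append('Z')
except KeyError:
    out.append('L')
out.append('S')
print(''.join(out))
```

Execution trace: 'M' (except ValueError) → 'S' (after the try/except). Output: MS

Answer: MS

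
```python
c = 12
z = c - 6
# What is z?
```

Trace:
`c = 12` → c = 12
`z = c - 6` → z = 6
So z = 6

Answer: 6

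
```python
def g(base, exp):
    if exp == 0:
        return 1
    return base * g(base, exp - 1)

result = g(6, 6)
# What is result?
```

g(6, 6) = 6 * 6 * 6 * 6 * 6 * 6 = 46656

Answer: 46656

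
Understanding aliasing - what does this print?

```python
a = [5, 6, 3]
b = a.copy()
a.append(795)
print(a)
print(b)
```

Key concept: list.copy() creates independent copy.
Step by step:
`a = [5, 6, 3]` → a = [5, 6, 3]
`b = a.copy()` → b = [5, 6, 3]
`a.append(795)` → a = [5, 6, 3, 795]
`print(a)` → prints [5, 6, 3, 795]
`print(b)` → prints [5, 6, 3]

Answer:
[5, 6, 3, 795]
[5, 6, 3]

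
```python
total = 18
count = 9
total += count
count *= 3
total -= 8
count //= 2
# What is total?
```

Trace:
`total = 18` → total = 18
`count = 9` → count = 9
`total += count` → total = 27
`count *= 3` → count = 27
`total -= 8` → total = 19
`count //= 2` → count = 13
So total = 19

Answer: 19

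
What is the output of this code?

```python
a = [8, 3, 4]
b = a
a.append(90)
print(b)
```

Key concept: basic list aliasing.
Step by step:
`a = [8, 3, 4]` → a = [8, 3, 4]
`b = a` → b = [8, 3, 4] (same object as a)
`a.append(90)` → a = [8, 3, 4, 90] (same object as b); b = [8, 3, 4, 90] (same object as a)
`print(b)` → prints [8, 3, 4, 90]

Answer: [8, 3, 4, 90]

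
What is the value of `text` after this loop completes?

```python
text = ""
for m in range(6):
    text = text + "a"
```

Repeat 'a' 6 times
`text` takes the values: "" → "a" → "aa" → "aaa" → "aaaa" → "aaaaa" → "aaaaaa"

Answer: "aaaaaa"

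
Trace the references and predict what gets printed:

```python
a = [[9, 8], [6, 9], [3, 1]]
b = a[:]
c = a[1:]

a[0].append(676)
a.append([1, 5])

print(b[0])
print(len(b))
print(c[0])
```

Key concept: slice with nested mutation.
Step by step:
`a = [[9, 8], [6, 9], [3, 1]]` → a = [[9, 8], [6, 9], [3, 1]]
`b = a[:]` → b = [[9, 8], [6, 9], [3, 1]]
`c = a[1:]` → c = [[6, 9], [3, 1]]
`a[0].append(676)` → a = [[9, 8, 676], [6, 9], [3, 1]]; b = [[9, 8, 676], [6, 9], [3, 1]]
`a.append([1, 5])` → a = [[9, 8, 676], [6, 9], [3, 1], [1, 5]]
`print(b[0])` → prints [9, 8, 676]
`print(len(b))` → prints 3
`print(c[0])` → prints [6, 9]

Answer:
[9, 8, 676]
3
[6, 9]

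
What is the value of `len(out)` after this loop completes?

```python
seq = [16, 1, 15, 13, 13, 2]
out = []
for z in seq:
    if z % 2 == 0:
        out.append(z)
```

Count even numbers in [16, 1, 15, 13, 13, 2]
`out` takes the values: [] → [16] → [16, 2]
So `len(out)` = 2

Answer: 2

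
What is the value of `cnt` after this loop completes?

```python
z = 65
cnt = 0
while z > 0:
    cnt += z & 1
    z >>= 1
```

Count set bits in 65 (binary: 0b1000001)
`cnt` takes the values: 0 → 1 → 2

Answer: 2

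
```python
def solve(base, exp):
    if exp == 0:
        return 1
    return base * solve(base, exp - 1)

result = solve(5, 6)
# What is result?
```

solve(5, 6) = 5 * 5 * 5 * 5 * 5 * 5 = 15625

Answer: 15625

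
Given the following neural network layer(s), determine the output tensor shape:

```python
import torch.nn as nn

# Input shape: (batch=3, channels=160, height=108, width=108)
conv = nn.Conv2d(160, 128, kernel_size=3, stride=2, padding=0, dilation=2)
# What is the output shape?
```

Input: (3, 160, 108, 108) -> Output: (3, 128, 52, 52)

Answer: (3, 128, 52, 52)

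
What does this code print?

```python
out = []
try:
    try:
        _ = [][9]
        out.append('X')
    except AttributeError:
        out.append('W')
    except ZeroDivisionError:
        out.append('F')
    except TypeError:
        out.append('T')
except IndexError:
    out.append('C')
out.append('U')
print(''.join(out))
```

Execution trace: 'C' (outer except IndexError) → 'U' (after the try/except). Output: CU

Answer: CU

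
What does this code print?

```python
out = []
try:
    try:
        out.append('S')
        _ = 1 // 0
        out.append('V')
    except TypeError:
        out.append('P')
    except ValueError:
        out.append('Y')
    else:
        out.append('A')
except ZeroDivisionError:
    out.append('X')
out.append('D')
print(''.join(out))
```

Execution trace: 'S' (try body) → 'X' (outer except ZeroDivisionError) → 'D' (after the try/except). Output: SXD

Answer: SXD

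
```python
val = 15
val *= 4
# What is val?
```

Trace:
`val = 15` → val = 15
`val *= 4` → val = 60
So val = 60

Answer: 60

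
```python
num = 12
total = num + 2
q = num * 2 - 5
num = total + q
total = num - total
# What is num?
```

Trace:
`num = 12` → num = 12
`total = num + 2` → total = 14
`q = num * 2 - 5` → q = 19
`num = total + q` → num = 33
`total = num - total` → total = 19
So num = 33

Answer: 33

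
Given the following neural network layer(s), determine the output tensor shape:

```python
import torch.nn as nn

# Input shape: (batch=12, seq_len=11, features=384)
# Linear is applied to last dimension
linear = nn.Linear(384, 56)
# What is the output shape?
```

Input: (12, 11, 384) -> Output: (12, 11, 56)

Answer: (12, 11, 56)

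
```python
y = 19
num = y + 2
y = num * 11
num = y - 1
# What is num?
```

Trace:
`y = 19` → y = 19
`num = y + 2` → num = 21
`y = num * 11` → y = 231
`num = y - 1` → num = 230
So num = 230

Answer: 230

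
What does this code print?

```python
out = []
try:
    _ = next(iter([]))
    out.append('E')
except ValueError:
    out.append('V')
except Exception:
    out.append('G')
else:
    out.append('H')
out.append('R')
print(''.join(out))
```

Execution trace: 'G' (except Exception) → 'R' (after the try/except). Output: GR

Answer: GR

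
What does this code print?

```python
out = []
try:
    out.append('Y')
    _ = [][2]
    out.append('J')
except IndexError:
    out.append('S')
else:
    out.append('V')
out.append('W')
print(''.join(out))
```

Execution trace: 'Y' (try body) → 'S' (except IndexError) → 'W' (after the try/except). Output: YSW

Answer: YSW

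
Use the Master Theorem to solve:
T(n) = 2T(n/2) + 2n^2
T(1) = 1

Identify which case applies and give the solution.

a=2, b=2, f(n)=2n^2. log_2(2) = 1. Since c=2 > 1 and the regularity condition holds (2(n/2)^2 = (2/2^2)n^2 with 2/2^2 < 1), Case 3 applies: T(n) = Θ(f(n)) = O(n^2).

Answer: O(n^2) - Case 3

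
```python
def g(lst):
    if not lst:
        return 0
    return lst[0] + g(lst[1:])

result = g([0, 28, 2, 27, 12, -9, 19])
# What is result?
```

0 + 28 + 2 + 27 + 12 + (-9) + 19 + 0 = 79

Answer: 79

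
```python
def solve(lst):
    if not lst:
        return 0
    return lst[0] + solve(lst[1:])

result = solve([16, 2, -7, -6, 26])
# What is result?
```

16 + 2 + (-7) + (-6) + 26 + 0 = 31

Answer: 31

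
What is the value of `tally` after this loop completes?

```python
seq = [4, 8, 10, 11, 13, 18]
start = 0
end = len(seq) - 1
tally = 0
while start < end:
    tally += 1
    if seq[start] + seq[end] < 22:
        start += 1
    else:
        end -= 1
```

Steps to find pair summing to 22
`tally` takes the values: 0 → 1 → 2 → 3 → 4 → 5

Answer: 5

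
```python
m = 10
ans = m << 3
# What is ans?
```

Trace:
`m = 10` → m = 10
`ans = m << 3` → ans = 80
So ans = 80

Answer: 80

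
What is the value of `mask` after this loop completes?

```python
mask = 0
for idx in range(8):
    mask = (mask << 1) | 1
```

Build 8 consecutive 1-bits: 0b11111111
`mask` takes the values: 0 → 1 → 3 → 7 → 15 → 31 → 63 → 127 → 255

Answer: 255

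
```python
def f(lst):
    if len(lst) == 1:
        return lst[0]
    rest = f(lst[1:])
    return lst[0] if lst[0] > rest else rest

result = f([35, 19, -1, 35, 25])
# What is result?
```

Recursive max over [35, 19, -1, 35, 25] = 35

Answer: 35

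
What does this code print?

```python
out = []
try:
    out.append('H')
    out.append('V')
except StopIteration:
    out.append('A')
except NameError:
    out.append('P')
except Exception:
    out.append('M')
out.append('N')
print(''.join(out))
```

Execution trace: 'H' (try body) → 'V' (try body, no exception) → 'N' (after the try/except). Output: HVN

Answer: HVN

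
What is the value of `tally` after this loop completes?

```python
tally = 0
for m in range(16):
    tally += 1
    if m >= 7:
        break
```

Loop breaks when m reaches 7, tally is 8
`tally` takes the values: 0 → 1 → 2 → 3 → 4 → 5 → 6 → 7 → 8

Answer: 8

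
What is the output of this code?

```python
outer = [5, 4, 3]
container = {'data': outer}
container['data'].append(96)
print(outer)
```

Key concept: dict holds reference to list.
Step by step:
`outer = [5, 4, 3]` → outer = [5, 4, 3]
`container = {'data': outer}` → container = {'data': [5, 4, 3]}
`container['data'].append(96)` → outer = [5, 4, 3, 96]; container = {'data': [5, 4, 3, 96]}
`print(outer)` → prints [5, 4, 3, 96]

Answer: [5, 4, 3, 96]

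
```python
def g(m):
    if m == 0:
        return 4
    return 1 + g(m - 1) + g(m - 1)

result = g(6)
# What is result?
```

g(m) = 1 + 2·g(m-1), g(0)=4. Closed form: (4+1)·2^6 - 1 = 319.

Answer: 319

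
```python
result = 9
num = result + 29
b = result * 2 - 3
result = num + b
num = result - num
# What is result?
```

Trace:
`result = 9` → result = 9
`num = result + 29` → num = 38
`b = result * 2 - 3` → b = 15
`result = num + b` → result = 53
`num = result - num` → num = 15
So result = 53

Answer: 53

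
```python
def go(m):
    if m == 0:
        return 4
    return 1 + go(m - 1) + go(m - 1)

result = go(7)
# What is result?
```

go(m) = 1 + 2·go(m-1), go(0)=4. Closed form: (4+1)·2^7 - 1 = 639.

Answer: 639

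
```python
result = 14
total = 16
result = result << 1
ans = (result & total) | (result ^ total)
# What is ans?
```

Trace:
`result = 14` → result = 14
`total = 16` → total = 16
`result = result << 1` → result = 28
`ans = (result & total) | (result ^ total)` → ans = 28
So ans = 28

Answer: 28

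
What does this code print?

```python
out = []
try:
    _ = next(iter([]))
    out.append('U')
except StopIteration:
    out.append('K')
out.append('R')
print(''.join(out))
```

Execution trace: 'K' (except StopIteration) → 'R' (after the try/except). Output: KR

Answer: KR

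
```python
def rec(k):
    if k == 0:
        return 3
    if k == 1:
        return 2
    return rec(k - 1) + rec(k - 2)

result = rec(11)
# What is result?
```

Build up from base cases: rec(0)=3, rec(1)=2, rec(2)=5, rec(3)=7, rec(4)=12, rec(5)=19, rec(6)=31, ..., rec(11)=343

Answer: 343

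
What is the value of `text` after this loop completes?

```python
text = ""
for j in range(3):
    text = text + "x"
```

Repeat 'x' 3 times
`text` takes the values: "" → "x" → "xx" → "xxx"

Answer: "xxx"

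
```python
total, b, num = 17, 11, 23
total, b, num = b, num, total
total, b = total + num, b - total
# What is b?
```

Trace:
`total, b, num = 17, 11, 23` → total = 17; b = 11; num = 23
`total, b, num = b, num, total` → total = 11; b = 23; num = 17
`total, b = total + num, b - total` → total = 28; b = 12
So b = 12

Answer: 12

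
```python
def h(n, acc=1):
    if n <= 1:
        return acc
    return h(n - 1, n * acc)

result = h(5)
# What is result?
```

Accumulator trace (n, acc): (5, 1) -> (4, 5) -> (3, 20) -> (2, 60) -> (1, 120) -> return 120

Answer: 120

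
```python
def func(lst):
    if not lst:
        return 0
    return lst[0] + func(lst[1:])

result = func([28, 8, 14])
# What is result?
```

28 + 8 + 14 + 0 = 50

Answer: 50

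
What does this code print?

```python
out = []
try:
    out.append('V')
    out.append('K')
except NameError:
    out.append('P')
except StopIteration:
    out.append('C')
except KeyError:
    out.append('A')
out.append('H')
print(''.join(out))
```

Execution trace: 'V' (try body) → 'K' (try body, no exception) → 'H' (after the try/except). Output: VKH

Answer: VKH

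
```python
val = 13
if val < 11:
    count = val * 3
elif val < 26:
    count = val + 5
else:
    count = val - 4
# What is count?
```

Trace:
`val = 13` → val = 13
`if val < 11: ...` → val < 11 is False, val < 26 is True → count = 18
So count = 18

Answer: 18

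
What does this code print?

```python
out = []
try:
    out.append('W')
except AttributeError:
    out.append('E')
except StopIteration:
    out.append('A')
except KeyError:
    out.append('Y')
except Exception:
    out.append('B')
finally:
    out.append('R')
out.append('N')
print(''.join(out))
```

Execution trace: 'W' (try body, no exception) → 'R' (finally) → 'N' (after the try/except). Output: WRN

Answer: WRN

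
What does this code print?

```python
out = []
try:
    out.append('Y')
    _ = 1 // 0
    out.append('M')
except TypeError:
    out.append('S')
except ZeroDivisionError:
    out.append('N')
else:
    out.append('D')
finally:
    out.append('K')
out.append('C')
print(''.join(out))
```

Execution trace: 'Y' (try body) → 'N' (except ZeroDivisionError) → 'K' (finally) → 'C' (after the try/except). Output: YNKC

Answer: YNKC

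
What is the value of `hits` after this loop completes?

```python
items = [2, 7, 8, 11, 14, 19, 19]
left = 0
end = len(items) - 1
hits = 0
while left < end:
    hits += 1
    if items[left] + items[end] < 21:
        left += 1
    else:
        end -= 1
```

Steps to find pair summing to 21
`hits` takes the values: 0 → 1 → 2 → 3 → 4 → 5 → 6

Answer: 6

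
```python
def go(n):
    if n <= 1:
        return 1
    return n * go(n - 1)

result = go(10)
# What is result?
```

go(10) = 10 * 9 * 8 * 7 * 6 * 5 * 4 * 3 * 2 * 1 = 3628800

Answer: 3628800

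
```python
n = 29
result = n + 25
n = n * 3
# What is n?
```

Trace:
`n = 29` → n = 29
`result = n + 25` → result = 54
`n = n * 3` → n = 87
So n = 87

Answer: 87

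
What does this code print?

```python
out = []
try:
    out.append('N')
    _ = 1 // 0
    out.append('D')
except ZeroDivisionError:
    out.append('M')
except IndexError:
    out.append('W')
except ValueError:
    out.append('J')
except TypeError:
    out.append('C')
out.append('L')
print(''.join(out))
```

Execution trace: 'N' (try body) → 'M' (except ZeroDivisionError) → 'L' (after the try/except). Output: NML

Answer: NML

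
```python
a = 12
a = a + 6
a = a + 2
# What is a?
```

Trace:
`a = 12` → a = 12
`a = a + 6` → a = 18
`a = a + 2` → a = 20
So a = 20

Answer: 20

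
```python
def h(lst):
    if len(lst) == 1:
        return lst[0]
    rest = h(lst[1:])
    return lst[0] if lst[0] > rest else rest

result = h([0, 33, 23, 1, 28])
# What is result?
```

Recursive max over [0, 33, 23, 1, 28] = 33

Answer: 33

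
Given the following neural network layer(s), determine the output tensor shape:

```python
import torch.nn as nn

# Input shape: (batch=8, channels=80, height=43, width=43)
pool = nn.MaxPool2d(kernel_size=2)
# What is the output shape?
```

Input: (8, 80, 43, 43) -> Output: (8, 80, 21, 21)

Answer: (8, 80, 21, 21)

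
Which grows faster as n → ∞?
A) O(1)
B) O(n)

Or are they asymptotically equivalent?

O(1) vs O(n): Higher order terms dominate.

Answer: B) O(n) grows faster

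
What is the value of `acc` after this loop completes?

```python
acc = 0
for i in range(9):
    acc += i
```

Sum of 0 to 8 = 36
`acc` takes the values: 0 → 1 → 3 → 6 → 10 → 15 → 21 → 28 → 36

Answer: 36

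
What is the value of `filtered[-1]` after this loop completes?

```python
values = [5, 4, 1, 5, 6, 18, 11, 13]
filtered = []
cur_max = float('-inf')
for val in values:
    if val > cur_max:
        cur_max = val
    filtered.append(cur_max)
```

Running max ends at 18
`filtered` takes the values: [] → [5] → [5, 5] → [5, 5, 5] → [5, 5, 5, 5] → [5, 5, 5, 5, 6] → [5, 5, 5, 5, 6, 18] → [5, 5, 5, 5, 6, 18, 18] → [5, 5, 5, 5, 6, 18, 18, 18]
So `filtered[-1]` = 18

Answer: 18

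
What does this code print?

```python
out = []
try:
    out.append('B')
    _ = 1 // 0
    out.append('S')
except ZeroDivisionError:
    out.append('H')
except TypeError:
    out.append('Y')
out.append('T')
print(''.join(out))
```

Execution trace: 'B' (try body) → 'H' (except ZeroDivisionError) → 'T' (after the try/except). Output: BHT

Answer: BHT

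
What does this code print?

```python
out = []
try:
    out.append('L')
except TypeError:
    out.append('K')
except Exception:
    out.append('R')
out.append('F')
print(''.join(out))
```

Execution trace: 'L' (try body, no exception) → 'F' (after the try/except). Output: LF

Answer: LF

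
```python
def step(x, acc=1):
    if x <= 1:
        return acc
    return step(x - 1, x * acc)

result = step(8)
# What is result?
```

Accumulator trace (n, acc): (8, 1) -> (7, 8) -> (6, 56) -> (5, 336) -> (4, 1680) -> (3, 6720) -> (2, 20160) -> (1, 40320) -> return 40320

Answer: 40320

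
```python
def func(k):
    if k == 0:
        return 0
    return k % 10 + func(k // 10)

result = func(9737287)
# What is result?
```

Sum of digits of 9737287: 7 + 8 + 2 + 7 + 3 + 7 + 9 = 43

Answer: 43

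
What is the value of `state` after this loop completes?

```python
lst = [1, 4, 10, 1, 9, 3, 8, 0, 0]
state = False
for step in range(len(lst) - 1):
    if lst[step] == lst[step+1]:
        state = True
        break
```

Check consecutive duplicates in [1, 4, 10, 1, 9, 3, 8, 0, 0]
`state` takes the values: False → True

Answer: True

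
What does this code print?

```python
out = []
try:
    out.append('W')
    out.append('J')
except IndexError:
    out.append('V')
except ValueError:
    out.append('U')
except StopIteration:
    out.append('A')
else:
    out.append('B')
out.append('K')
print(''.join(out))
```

Execution trace: 'W' (try body) → 'J' (try body, no exception) → 'B' (else) → 'K' (after the try/except). Output: WJBK

Answer: WJBK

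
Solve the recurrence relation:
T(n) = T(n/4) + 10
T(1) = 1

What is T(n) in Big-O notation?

Each step divides n by 4 and adds 10. After log_4(n) steps we reach T(1)=1. So T(n) = 10·log_4(n) + 1 = O(log n).

Answer: O(log n)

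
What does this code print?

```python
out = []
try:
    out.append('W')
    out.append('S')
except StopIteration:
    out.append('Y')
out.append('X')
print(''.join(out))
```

Execution trace: 'W' (try body) → 'S' (try body, no exception) → 'X' (after the try/except). Output: WSX

Answer: WSX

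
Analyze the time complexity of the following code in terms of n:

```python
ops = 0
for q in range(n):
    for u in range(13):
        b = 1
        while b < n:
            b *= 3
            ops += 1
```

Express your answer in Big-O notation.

Each loop level contributes: n × 1 × log n. Multiplying the contributions gives O(n log n).

Answer: O(n log n)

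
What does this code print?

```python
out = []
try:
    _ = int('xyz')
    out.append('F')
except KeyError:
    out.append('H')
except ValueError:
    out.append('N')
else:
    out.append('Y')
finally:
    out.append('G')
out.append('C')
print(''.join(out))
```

Execution trace: 'N' (except ValueError) → 'G' (finally) → 'C' (after the try/except). Output: NGC

Answer: NGC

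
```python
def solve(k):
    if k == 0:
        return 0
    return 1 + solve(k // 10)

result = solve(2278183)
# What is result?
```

Count of digits of 2278183: 7

Answer: 7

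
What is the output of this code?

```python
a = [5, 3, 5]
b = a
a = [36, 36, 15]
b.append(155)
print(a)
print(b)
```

Key concept: rebinding vs mutation: a is rebound to a new list, b still points at the original.
Step by step:
`a = [5, 3, 5]` → a = [5, 3, 5]
`b = a` → b = [5, 3, 5] (same object as a)
`a = [36, 36, 15]` → a = [36, 36, 15]
`b.append(155)` → b = [5, 3, 5, 155]
`print(a)` → prints [36, 36, 15]
`print(b)` → prints [5, 3, 5, 155]

Answer:
[36, 36, 15]
[5, 3, 5, 155]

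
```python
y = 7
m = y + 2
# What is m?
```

Trace:
`y = 7` → y = 7
`m = y + 2` → m = 9
So m = 9

Answer: 9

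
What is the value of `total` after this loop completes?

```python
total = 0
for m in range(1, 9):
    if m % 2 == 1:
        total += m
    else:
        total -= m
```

Add odd, subtract even
`total` takes the values: 0 → 1 → -1 → 2 → -2 → 3 → -3 → 4 → -4

Answer: -4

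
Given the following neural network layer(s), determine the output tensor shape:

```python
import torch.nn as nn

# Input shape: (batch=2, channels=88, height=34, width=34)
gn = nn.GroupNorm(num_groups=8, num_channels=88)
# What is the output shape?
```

Input: (2, 88, 34, 34) -> Output: (2, 88, 34, 34)

Answer: (2, 88, 34, 34)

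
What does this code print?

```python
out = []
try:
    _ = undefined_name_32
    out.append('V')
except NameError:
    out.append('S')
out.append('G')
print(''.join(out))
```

Execution trace: 'S' (except NameError) → 'G' (after the try/except). Output: SG

Answer: SG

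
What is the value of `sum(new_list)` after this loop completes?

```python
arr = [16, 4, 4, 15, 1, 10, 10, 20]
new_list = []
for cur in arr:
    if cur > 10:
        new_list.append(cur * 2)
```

Sum of doubled values > 10
`new_list` takes the values: [] → [32] → [32, 30] → [32, 30, 40]
So `sum(new_list)` = 102

Answer: 102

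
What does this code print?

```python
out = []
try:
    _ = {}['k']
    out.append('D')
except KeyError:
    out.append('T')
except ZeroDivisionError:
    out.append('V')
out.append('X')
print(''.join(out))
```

Execution trace: 'T' (except KeyError) → 'X' (after the try/except). Output: TX

Answer: TX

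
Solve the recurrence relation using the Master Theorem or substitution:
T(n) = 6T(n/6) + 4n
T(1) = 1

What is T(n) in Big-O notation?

By Master Theorem: a=6, b=6, f(n)=4n. Since log_6(6) = 1 and f(n) = Θ(n^1), Case 2 applies. T(n) = O(n log n).

Answer: O(n log n)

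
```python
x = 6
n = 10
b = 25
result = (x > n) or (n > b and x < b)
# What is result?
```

Trace:
`x = 6` → x = 6
`n = 10` → n = 10
`b = 25` → b = 25
`result = (x > n) or (n > b and x < b)` → result = False
So result = False

Answer: False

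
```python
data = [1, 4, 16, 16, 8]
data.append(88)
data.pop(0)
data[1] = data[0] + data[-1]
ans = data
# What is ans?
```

Trace:
`data = [1, 4, 16, 16, 8]` → data = [1, 4, 16, 16, 8]
`data.append(88)` → data = [1, 4, 16, 16, 8, 88]
`data.pop(0)` → data = [4, 16, 16, 8, 88]
`data[1] = data[0] + data[-1]` → data = [4, 92, 16, 8, 88]
`ans = data` → ans = [4, 92, 16, 8, 88]
So ans = [4, 92, 16, 8, 88]

Answer: [4, 92, 16, 8, 88]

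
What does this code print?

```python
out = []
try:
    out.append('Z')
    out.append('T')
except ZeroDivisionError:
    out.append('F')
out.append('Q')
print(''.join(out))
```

Execution trace: 'Z' (try body) → 'T' (try body, no exception) → 'Q' (after the try/except). Output: ZTQ

Answer: ZTQ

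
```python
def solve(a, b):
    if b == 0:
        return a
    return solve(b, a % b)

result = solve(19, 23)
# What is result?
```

solve(19, 23) -> solve(23, 19) -> solve(19, 4) -> solve(4, 3) -> solve(3, 1) -> solve(1, 0) -> 1

Answer: 1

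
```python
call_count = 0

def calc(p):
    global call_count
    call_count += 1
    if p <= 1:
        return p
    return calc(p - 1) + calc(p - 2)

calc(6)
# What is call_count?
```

Calls(p) = 1 + Calls(p-1) + Calls(p-2); Calls(0)=Calls(1)=1. For p=6 this gives 25.

Answer: 25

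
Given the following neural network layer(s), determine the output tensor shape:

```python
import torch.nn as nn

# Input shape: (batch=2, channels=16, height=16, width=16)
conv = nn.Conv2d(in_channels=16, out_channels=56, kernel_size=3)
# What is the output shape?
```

Input: (2, 16, 16, 16) -> Output: (2, 56, 14, 14)

Answer: (2, 56, 14, 14)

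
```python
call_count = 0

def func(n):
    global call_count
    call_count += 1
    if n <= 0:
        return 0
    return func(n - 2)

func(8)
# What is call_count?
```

Linear recursion stepping by 2: 5 calls from n=8 down to ≤0.

Answer: 5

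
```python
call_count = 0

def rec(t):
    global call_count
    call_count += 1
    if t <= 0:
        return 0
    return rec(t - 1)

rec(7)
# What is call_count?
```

Linear recursion stepping by 1: 8 calls from t=7 down to ≤0.

Answer: 8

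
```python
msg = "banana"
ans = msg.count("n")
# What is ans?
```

Trace:
`msg = "banana"` → msg = 'banana'
`ans = msg.count("n")` → ans = 2
So ans = 2

Answer: 2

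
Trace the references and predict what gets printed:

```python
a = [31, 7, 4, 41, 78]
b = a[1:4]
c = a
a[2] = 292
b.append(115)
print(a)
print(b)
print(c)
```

Key concept: slice vs alias.
Step by step:
`a = [31, 7, 4, 41, 78]` → a = [31, 7, 4, 41, 78]
`b = a[1:4]` → b = [7, 4, 41]
`c = a` → c = [31, 7, 4, 41, 78] (same object as a)
`a[2] = 292` → a = [31, 7, 292, 41, 78] (same object as c); c = [31, 7, 292, 41, 78] (same object as a)
`b.append(115)` → b = [7, 4, 41, 115]
`print(a)` → prints [31, 7, 292, 41, 78]
`print(b)` → prints [7, 4, 41, 115]
`print(c)` → prints [31, 7, 292, 41, 78]

Answer:
[31, 7, 292, 41, 78]
[7, 4, 41, 115]
[31, 7, 292, 41, 78]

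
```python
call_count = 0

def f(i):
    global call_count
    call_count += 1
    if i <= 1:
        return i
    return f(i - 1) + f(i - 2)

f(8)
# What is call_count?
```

Calls(i) = 1 + Calls(i-1) + Calls(i-2); Calls(0)=Calls(1)=1. For i=8 this gives 67.

Answer: 67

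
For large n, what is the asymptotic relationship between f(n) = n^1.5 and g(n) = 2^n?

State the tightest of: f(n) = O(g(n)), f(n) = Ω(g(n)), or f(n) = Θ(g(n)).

n^1.5 vs 2^n: f(n) = O(g(n)) but not Ω(g(n)) — 2^n grows strictly faster than n^1.5.

Answer: f(n) = O(g(n)) but not Ω(g(n)) — 2^n grows strictly faster than n^1.5.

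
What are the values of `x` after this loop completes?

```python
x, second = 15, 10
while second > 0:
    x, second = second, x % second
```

GCD of 15 and 10
`x` takes the values: 15 → 10 → 5

Answer: 5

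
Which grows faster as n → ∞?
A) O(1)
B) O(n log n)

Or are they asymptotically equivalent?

O(1) vs O(n log n): Higher order terms dominate.

Answer: B) O(n log n) grows faster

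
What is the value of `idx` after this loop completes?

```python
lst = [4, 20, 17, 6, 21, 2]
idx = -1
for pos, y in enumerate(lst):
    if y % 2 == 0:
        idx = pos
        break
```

First even number index in [4, 20, 17, 6, 21, 2]
`idx` takes the values: -1 → 0

Answer: 0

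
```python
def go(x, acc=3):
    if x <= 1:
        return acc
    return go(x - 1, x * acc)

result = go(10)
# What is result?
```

Accumulator trace (n, acc): (10, 3) -> (9, 30) -> (8, 270) -> (7, 2160) -> (6, 15120) -> (5, 90720) -> (4, 453600) -> (3, 1814400) -> (2, 5443200) -> (1, 10886400) -> return 10886400

Answer: 10886400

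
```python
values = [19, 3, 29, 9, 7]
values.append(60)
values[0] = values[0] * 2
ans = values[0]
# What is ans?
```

Trace:
`values = [19, 3, 29, 9, 7]` → values = [19, 3, 29, 9, 7]
`values.append(60)` → values = [19, 3, 29, 9, 7, 60]
`values[0] = values[0] * 2` → values = [38, 3, 29, 9, 7, 60]
`ans = values[0]` → ans = 38
So ans = 38

Answer: 38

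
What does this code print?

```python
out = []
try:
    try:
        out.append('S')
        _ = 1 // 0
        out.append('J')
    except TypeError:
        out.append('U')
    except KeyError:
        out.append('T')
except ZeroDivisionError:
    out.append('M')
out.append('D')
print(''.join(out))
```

Execution trace: 'S' (try body) → 'M' (outer except ZeroDivisionError) → 'D' (after the try/except). Output: SMD

Answer: SMD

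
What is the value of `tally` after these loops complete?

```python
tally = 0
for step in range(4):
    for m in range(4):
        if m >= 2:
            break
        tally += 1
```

Inner breaks at 2, outer runs 4 times
`tally` takes the values: 0 → 1 → 2 → 3 → 4 → 5 → 6 → 7 → 8

Answer: 8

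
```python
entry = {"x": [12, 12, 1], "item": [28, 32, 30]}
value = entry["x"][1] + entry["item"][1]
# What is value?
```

Trace:
`entry = {"x": [12, 12, 1], "item": [28, 32, 30]}` → entry = {'x': [12, 12, 1], 'item': [28, 32, 30]}
`value = entry["x"][1] + entry["item"][1]` → value = 44
So value = 44

Answer: 44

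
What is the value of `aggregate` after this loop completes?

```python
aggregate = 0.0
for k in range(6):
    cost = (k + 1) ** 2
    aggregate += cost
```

Sum of squared losses 1² + 2² + ... + 6²
`aggregate` takes the values: 0.0 → 1.0 → 5.0 → 14.0 → 30.0 → 55.0 → 91.0

Answer: 91.0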